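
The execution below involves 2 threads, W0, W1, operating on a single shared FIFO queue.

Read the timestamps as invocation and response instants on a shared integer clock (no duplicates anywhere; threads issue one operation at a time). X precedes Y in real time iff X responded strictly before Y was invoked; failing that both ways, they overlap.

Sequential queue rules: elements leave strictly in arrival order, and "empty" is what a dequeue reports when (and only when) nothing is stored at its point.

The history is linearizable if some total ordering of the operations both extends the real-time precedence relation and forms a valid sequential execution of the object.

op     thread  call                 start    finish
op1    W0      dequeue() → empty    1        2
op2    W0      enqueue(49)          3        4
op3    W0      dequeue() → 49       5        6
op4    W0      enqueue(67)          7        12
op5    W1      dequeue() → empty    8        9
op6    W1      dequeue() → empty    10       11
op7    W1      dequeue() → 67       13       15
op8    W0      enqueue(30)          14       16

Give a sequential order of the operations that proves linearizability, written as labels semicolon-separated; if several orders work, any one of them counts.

op1; op2; op3; op5; op6; op4; op7; op8

after step 1 (op1 dequeue() → empty): queue <>
after step 2 (op2 enqueue(49)): queue <49>
after step 3 (op3 dequeue() → 49): queue <>
after step 4 (op5 dequeue() → empty): queue <>
after step 5 (op6 dequeue() → empty): queue <>
after step 6 (op4 enqueue(67)): queue <67>
after step 7 (op7 dequeue() → 67): queue <>
after step 8 (op8 enqueue(30)): queue <30>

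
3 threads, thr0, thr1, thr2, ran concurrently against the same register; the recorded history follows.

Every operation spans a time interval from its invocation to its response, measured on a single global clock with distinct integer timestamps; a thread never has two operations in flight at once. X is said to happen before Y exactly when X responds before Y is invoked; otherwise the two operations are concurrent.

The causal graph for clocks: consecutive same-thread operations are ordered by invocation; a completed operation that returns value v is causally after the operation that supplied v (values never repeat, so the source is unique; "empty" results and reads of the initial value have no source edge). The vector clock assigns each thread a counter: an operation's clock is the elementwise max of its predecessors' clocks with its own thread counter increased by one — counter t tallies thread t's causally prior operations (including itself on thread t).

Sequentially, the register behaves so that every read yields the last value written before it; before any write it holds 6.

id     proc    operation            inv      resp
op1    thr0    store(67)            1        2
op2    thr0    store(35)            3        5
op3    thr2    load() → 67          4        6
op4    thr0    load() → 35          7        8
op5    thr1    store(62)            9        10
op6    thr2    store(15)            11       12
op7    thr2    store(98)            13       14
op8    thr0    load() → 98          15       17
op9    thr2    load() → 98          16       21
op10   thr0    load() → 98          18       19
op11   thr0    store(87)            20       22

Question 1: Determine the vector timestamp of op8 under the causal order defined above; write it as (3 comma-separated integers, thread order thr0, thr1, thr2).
(4, 0, 3)

root op op5, invoked 9: fresh clock plus thr1's own tick → (0, 1, 0)
root op op1, invoked 1: fresh clock plus thr0's own tick → (1, 0, 0)
VC(op3, invoked at 4): max of VC(op1)=(1, 0, 0), then +1 on thread thr2 → (1, 0, 1)
VC(op2, invoked at 3): max of VC(op1)=(1, 0, 0), then +1 on thread thr0 → (2, 0, 0)
VC(op6, invoked at 11): max of VC(op3)=(1, 0, 1), then +1 on thread thr2 → (1, 0, 2)
VC(op4, invoked at 7): max of VC(op2)=(2, 0, 0), then +1 on thread thr0 → (3, 0, 0)
VC(op7, invoked at 13): max of VC(op6)=(1, 0, 2), then +1 on thread thr2 → (1, 0, 3)
VC(op9, invoked at 16): max of VC(op7)=(1, 0, 3), then +1 on thread thr2 → (1, 0, 4)
VC(op8, invoked at 15): max of VC(op4)=(3, 0, 0), VC(op7)=(1, 0, 3), then +1 on thread thr0 → (4, 0, 3)
VC(op10, invoked at 18): max of VC(op7)=(1, 0, 3), VC(op8)=(4, 0, 3), then +1 on thread thr0 → (5, 0, 3)
VC(op11, invoked at 20): max of VC(op10)=(5, 0, 3), then +1 on thread thr0 → (6, 0, 3)
target: VC(op8) = (4, 0, 3)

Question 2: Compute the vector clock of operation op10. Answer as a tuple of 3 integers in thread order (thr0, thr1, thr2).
(5, 0, 3)

VC(op5, invoked at 9): no causal predecessors; +1 on thr1 → (0, 1, 0)
VC(op1, invoked at 1): no causal predecessors; +1 on thr0 → (1, 0, 0)
from VC(op1)=(1, 0, 0), op3 (invoked 4) maxes components and bumps thr2 → (1, 0, 1)
from VC(op1)=(1, 0, 0), op2 (invoked 3) maxes components and bumps thr0 → (2, 0, 0)
from VC(op3)=(1, 0, 1), op6 (invoked 11) maxes components and bumps thr2 → (1, 0, 2)
from VC(op2)=(2, 0, 0), op4 (invoked 7) maxes components and bumps thr0 → (3, 0, 0)
from VC(op6)=(1, 0, 2), op7 (invoked 13) maxes components and bumps thr2 → (1, 0, 3)
from VC(op7)=(1, 0, 3), op9 (invoked 16) maxes components and bumps thr2 → (1, 0, 4)
from VC(op4)=(3, 0, 0), VC(op7)=(1, 0, 3), op8 (invoked 15) maxes components and bumps thr0 → (4, 0, 3)
from VC(op7)=(1, 0, 3), VC(op8)=(4, 0, 3), op10 (invoked 18) maxes components and bumps thr0 → (5, 0, 3)
from VC(op10)=(5, 0, 3), op11 (invoked 20) maxes components and bumps thr0 → (6, 0, 3)
target: VC(op10) = (5, 0, 3)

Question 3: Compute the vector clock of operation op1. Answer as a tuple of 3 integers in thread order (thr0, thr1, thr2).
(1, 0, 0)

op5 (invocation 9): nothing precedes it; thr1's component alone gives (0, 1, 0)
op1 (invocation 1): nothing precedes it; thr0's component alone gives (1, 0, 0)
op3 (invocation 4): componentwise max over VC(op1)=(1, 0, 0), +1 at thr2, giving (1, 0, 1)
op2 (invocation 3): componentwise max over VC(op1)=(1, 0, 0), +1 at thr0, giving (2, 0, 0)
op6 (invocation 11): componentwise max over VC(op3)=(1, 0, 1), +1 at thr2, giving (1, 0, 2)
op4 (invocation 7): componentwise max over VC(op2)=(2, 0, 0), +1 at thr0, giving (3, 0, 0)
op7 (invocation 13): componentwise max over VC(op6)=(1, 0, 2), +1 at thr2, giving (1, 0, 3)
op9 (invocation 16): componentwise max over VC(op7)=(1, 0, 3), +1 at thr2, giving (1, 0, 4)
op8 (invocation 15): componentwise max over VC(op4)=(3, 0, 0), VC(op7)=(1, 0, 3), +1 at thr0, giving (4, 0, 3)
op10 (invocation 18): componentwise max over VC(op7)=(1, 0, 3), VC(op8)=(4, 0, 3), +1 at thr0, giving (5, 0, 3)
op11 (invocation 20): componentwise max over VC(op10)=(5, 0, 3), +1 at thr0, giving (6, 0, 3)
target: VC(op1) = (1, 0, 0)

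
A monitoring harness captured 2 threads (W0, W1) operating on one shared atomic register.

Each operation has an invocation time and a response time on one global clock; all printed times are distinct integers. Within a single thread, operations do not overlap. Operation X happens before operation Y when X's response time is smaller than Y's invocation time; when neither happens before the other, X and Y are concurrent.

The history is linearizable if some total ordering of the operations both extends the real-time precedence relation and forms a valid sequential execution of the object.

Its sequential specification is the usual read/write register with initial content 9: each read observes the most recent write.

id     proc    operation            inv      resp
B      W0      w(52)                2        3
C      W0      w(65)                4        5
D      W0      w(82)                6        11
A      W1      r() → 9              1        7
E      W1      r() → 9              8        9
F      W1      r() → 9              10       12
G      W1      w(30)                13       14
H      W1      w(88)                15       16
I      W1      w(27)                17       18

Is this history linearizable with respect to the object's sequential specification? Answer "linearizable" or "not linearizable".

not linearizable

the violation lands at event 9, E's response at time 9: events 1..8 linearize, events 1..9 do not
4 completed operations, 3 real-time-consistent orders — every atomic register replay fails
completion choices over the 1 pending operation (D) were checked; none helps
sample order A, B, C, E (pending dropped) stalls at step 4 — E r() → 9 has no legal effect
sample order B, A, C, E (pending dropped) stalls at step 2 — A r() → 9 has no legal effect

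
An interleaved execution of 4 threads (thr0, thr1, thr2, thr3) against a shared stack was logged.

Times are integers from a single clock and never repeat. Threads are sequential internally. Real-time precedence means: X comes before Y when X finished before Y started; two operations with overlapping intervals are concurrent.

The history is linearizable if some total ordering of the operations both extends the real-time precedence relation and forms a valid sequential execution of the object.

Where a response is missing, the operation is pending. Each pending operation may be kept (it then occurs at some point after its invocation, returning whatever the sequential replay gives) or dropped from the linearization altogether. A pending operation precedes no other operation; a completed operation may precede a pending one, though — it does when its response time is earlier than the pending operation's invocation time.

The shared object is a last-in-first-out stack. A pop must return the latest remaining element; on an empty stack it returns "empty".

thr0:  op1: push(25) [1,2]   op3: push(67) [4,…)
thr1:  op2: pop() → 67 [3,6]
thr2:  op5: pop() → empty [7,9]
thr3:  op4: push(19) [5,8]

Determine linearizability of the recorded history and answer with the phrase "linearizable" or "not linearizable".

already the first 9 events (up to op5's response at time 9) admit no linearization; the first 8 still do
checked exhaustively: 3 real-time-consistent orders of 4 completed operations, zero legal stack replays
no completion choice of the 1 pending operation (op3) rescues it — every subset was tried
sample order op1, op2, op4, op5 (pending dropped) stalls at step 2 — op2 pop() → 67 has no legal effect
sample order op1, op2, op5, op4 (pending dropped) stalls at step 2 — op2 pop() → 67 has no legal effect

not linearizable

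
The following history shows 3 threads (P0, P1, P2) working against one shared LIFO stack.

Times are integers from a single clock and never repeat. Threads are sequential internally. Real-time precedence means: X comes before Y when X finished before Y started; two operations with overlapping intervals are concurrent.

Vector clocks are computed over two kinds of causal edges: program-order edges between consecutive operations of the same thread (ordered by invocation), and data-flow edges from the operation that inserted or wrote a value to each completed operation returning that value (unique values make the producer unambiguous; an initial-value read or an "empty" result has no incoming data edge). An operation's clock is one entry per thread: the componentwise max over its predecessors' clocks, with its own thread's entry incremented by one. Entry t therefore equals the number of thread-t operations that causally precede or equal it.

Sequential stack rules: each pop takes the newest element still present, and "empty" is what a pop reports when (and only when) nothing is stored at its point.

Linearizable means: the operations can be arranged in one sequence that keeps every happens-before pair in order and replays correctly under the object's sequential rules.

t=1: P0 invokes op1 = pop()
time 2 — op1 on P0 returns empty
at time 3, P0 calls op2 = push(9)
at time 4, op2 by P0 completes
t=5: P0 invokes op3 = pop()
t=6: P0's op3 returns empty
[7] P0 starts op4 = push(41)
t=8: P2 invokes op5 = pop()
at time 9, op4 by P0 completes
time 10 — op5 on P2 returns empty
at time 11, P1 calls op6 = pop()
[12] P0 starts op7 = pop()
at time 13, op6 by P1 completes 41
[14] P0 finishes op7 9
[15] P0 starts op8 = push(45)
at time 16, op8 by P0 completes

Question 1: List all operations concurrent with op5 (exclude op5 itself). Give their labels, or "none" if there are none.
op4

op5 runs from 8 to 10; window-overlapping ops are concurrent
op1 [1,2]: before
op2 [3,4]: before
op3 [5,6]: before
op4 [7,9]: concurrent
op6 [11,13]: after
op7 [12,14]: after
op8 [15,16]: after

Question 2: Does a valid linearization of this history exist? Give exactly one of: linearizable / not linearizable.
not linearizable

the violation lands at event 6, op3's response at time 6: events 1..5 linearize, events 1..6 do not
exactly one order of the 3 completed ops respects real time; the LIFO stack replay fails
sample order op1, op2, op3 stalls at step 3 — op3 pop() → empty has no legal effect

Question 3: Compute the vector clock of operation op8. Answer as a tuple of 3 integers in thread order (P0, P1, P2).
(6, 0, 0)

op5, invoked 8, has no incoming edges; only P2's bump applies → (0, 0, 1)
op1, invoked 1, has no incoming edges; only P0's bump applies → (1, 0, 0)
op2 (invocation 3): componentwise max over VC(op1)=(1, 0, 0), +1 at P0, giving (2, 0, 0)
op3 (invocation 5): componentwise max over VC(op2)=(2, 0, 0), +1 at P0, giving (3, 0, 0)
op4 (invocation 7): componentwise max over VC(op3)=(3, 0, 0), +1 at P0, giving (4, 0, 0)
op6 (invocation 11): componentwise max over VC(op4)=(4, 0, 0), +1 at P1, giving (4, 1, 0)
op7 (invocation 12): componentwise max over VC(op2)=(2, 0, 0), VC(op4)=(4, 0, 0), +1 at P0, giving (5, 0, 0)
op8 (invocation 15): componentwise max over VC(op7)=(5, 0, 0), +1 at P0, giving (6, 0, 0)
target: VC(op8) = (6, 0, 0)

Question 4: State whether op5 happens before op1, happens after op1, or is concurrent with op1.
after

op5 spans [8,10], op1 spans [1,2]
resp(op1)=2 < inv(op5)=8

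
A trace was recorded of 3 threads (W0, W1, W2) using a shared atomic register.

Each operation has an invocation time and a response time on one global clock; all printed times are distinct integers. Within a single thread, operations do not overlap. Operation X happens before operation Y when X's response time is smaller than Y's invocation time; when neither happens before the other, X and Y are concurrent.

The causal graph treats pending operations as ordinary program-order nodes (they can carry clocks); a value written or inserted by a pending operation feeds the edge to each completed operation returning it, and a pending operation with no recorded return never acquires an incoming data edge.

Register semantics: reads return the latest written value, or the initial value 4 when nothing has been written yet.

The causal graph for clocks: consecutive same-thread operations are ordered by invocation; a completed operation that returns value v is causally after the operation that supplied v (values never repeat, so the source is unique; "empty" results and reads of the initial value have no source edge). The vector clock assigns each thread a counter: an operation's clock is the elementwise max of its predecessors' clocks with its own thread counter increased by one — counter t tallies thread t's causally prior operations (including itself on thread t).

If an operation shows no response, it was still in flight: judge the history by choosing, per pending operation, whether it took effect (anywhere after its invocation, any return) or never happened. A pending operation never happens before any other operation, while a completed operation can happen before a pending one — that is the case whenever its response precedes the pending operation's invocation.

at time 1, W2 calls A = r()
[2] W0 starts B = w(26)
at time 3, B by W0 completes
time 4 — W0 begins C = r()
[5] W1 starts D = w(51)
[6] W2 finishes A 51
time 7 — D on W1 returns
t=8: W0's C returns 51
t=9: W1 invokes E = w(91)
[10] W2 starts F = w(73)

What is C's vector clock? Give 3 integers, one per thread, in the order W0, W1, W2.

VC(D, invoked at 5): no causal predecessors; +1 on W1 → (0, 1, 0)
VC(B, invoked at 2): no causal predecessors; +1 on W0 → (1, 0, 0)
A, invoked 1, takes VC(D)=(0, 1, 0) under max, adds 1 for W2 → (0, 1, 1)
E, invoked 9, takes VC(D)=(0, 1, 0) under max, adds 1 for W1 → (0, 2, 0)
F, invoked 10, takes VC(A)=(0, 1, 1) under max, adds 1 for W2 → (0, 1, 2)
C, invoked 4, takes VC(B)=(1, 0, 0), VC(D)=(0, 1, 0) under max, adds 1 for W0 → (2, 1, 0)
target: VC(C) = (2, 1, 0)

(2, 1, 0)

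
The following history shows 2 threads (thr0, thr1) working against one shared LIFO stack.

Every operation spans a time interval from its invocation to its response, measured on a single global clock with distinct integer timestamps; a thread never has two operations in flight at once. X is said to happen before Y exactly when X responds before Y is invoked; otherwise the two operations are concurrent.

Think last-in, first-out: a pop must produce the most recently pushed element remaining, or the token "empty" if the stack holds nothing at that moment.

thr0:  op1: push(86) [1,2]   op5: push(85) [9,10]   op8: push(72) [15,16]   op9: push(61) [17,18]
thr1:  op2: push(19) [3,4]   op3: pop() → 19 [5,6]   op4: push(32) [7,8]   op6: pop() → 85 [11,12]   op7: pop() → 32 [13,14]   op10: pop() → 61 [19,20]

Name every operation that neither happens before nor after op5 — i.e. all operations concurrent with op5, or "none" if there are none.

none

op5 spans [9,10]; an op avoiding the whole window 9..10 is ordered, any other is concurrent
op1 [1,2]: before
op2 [3,4]: before
op3 [5,6]: before
op4 [7,8]: before
op6 [11,12]: after
op7 [13,14]: after
op8 [15,16]: after
op9 [17,18]: after
op10 [19,20]: after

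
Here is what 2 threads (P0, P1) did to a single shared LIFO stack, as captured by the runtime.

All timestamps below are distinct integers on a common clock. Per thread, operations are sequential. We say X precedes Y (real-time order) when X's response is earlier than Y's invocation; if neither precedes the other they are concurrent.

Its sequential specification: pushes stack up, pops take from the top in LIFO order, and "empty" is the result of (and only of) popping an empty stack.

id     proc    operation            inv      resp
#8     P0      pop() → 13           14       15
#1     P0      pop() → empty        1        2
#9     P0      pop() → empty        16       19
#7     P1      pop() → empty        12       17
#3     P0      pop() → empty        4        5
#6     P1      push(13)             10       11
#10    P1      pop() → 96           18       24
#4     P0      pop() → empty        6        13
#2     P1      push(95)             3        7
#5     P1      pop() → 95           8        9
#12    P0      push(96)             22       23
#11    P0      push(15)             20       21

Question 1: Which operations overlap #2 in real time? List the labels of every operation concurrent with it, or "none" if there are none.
Answer: #3, #4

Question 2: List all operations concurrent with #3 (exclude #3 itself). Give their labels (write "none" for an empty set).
Answer: #2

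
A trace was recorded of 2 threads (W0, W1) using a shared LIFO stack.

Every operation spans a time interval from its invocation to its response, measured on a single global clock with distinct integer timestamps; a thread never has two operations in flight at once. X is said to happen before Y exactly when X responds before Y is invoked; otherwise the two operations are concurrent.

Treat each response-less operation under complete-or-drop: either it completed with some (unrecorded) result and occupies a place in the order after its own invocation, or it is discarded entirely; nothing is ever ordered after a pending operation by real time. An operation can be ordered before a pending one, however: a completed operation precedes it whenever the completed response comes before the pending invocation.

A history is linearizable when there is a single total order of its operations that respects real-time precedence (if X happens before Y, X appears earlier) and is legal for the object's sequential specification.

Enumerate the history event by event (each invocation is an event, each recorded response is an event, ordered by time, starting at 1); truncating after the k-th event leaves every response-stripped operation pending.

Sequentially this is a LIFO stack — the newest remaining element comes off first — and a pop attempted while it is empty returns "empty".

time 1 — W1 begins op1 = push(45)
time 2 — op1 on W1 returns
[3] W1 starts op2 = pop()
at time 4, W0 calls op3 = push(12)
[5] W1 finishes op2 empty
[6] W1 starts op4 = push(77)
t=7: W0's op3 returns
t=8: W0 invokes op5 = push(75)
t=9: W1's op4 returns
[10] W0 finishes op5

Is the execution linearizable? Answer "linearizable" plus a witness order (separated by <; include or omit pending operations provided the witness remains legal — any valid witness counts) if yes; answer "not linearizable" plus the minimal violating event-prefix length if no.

already the first 5 events (up to op2's response at time 5) admit no linearization; the first 4 still do
a single order respects real time; the 2 completed LIFO stack operations fail replay along it
completion choices over the 1 pending operation (op3) were checked; none helps
one such order, op1, op2 (pending dropped), breaks at step 2 where op2 pop() → empty is illegal

not linearizable — minimal violating prefix: 5 events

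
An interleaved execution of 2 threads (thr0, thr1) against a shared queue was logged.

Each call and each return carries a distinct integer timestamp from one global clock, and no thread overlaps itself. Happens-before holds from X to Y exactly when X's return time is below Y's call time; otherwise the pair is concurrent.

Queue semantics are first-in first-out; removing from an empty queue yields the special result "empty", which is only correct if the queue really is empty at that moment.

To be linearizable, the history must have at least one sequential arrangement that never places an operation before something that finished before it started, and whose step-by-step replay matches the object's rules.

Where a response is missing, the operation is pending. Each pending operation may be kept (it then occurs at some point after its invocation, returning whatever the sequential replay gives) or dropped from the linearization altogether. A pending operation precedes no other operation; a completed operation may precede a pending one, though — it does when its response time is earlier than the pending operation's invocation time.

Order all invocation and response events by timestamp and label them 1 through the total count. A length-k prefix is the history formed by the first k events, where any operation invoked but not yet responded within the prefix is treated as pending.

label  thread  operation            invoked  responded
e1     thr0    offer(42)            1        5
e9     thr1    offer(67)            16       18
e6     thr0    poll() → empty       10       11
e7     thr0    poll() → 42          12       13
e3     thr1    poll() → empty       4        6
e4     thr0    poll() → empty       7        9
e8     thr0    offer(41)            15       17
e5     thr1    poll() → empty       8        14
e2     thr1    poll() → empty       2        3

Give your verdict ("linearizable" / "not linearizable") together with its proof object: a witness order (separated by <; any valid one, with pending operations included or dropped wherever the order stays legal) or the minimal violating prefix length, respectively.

not linearizable — minimal violating prefix: 13 events

cut after 12 events: linearizable; cut after 13 events (e7 responds, time 13): not linearizable
3 orders of the 6 completed queue ops respect real time; none is legal
include/drop combinations of the 1 pending operation (e5) were all tried; none helps
for example e1, e2, e3, e4, e6, e7 (pending dropped) fails at step 2: e2 poll() → empty is not legal there
for example e2, e1, e3, e4, e6, e7 (pending dropped) fails at step 3: e3 poll() → empty is not legal there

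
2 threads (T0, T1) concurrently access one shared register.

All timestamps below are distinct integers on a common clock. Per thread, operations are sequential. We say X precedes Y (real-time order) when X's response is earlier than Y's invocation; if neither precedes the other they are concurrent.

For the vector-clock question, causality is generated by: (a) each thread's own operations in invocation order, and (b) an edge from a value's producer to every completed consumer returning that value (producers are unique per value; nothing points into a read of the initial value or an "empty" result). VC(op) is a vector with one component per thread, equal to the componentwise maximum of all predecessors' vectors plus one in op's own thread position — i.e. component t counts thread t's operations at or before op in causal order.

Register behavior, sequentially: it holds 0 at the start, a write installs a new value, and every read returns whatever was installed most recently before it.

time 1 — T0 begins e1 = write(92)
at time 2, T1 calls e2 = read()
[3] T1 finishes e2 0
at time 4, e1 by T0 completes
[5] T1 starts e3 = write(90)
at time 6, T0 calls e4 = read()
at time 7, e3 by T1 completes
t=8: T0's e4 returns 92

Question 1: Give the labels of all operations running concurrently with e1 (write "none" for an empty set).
Answer: e2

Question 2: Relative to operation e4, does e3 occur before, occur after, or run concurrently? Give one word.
Answer: concurrent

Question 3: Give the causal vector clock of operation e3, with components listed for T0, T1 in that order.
Answer: (0, 2)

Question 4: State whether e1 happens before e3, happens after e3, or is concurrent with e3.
Answer: before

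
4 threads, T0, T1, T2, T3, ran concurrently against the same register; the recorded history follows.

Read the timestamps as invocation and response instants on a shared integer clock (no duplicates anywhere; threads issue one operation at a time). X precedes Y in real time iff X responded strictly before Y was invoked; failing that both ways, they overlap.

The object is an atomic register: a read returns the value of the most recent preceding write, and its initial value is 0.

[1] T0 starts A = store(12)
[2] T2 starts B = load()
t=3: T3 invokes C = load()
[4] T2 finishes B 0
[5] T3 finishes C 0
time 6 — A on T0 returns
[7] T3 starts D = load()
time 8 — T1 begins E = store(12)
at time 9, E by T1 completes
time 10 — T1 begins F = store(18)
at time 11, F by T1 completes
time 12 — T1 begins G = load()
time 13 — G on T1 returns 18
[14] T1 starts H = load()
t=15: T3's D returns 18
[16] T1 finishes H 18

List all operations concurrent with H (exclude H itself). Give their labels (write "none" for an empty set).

D

concurrent with H ([14,16]): every op whose interval crosses 14..16
A [1,6]: before
B [2,4]: before
C [3,5]: before
D [7,15]: concurrent
E [8,9]: before
F [10,11]: before
G [12,13]: before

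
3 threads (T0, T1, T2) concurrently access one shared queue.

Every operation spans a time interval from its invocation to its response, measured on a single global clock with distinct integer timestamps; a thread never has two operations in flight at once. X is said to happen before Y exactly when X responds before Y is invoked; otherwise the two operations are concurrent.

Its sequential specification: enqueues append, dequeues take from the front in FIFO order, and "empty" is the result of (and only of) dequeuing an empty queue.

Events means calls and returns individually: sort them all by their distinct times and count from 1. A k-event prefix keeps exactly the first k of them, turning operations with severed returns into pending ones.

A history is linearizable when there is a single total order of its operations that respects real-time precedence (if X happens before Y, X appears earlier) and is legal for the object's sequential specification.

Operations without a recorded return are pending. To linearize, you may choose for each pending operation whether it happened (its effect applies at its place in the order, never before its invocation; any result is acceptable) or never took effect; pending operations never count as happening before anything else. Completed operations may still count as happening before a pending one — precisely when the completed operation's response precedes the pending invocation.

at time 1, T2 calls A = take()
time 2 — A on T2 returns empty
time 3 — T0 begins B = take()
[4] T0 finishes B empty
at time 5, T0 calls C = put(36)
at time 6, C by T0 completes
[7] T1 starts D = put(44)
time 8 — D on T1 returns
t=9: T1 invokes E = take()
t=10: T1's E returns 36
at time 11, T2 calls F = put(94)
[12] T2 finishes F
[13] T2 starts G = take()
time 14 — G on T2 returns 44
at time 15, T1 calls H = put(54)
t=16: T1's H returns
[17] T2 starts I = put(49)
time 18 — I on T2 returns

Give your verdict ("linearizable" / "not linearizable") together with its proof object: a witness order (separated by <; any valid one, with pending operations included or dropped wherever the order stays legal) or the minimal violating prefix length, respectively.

linearizable — witness: A < B < C < D < E < F < G < H < I

step 1: A take() → empty — queue <>
step 2: B take() → empty — queue <>
step 3: C put(36) — queue <36>
step 4: D put(44) — queue <36,44>
step 5: E take() → 36 — queue <44>
step 6: F put(94) — queue <44,94>
step 7: G take() → 44 — queue <94>
step 8: H put(54) — queue <94,54>
step 9: I put(49) — queue <94,54,49>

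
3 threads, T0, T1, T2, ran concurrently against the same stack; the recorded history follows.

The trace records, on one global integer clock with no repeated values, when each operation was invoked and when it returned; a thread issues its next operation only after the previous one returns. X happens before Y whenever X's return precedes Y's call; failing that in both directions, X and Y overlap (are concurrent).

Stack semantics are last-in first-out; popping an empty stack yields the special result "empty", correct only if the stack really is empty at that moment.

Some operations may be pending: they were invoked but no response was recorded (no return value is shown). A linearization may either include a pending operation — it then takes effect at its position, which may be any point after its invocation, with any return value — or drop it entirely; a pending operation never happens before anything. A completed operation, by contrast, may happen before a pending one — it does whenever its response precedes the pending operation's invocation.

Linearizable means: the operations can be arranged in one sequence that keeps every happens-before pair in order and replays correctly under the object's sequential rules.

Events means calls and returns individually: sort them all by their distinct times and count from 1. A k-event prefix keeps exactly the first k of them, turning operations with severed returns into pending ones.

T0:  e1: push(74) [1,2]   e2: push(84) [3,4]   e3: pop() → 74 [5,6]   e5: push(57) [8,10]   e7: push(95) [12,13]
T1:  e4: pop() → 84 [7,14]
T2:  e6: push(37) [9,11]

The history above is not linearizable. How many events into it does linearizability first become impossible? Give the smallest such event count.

6

events 1..5 are linearizable; a witness order is e1, e2:
step 1: e1 push(74) — stack <74>
step 2: e2 push(84) — stack <74,84>
include event 6 — e3 responding at 6 — and every candidate order breaks
take e1, e2, e3: step 3 already fails, because e3 pop() → 74 cannot occur there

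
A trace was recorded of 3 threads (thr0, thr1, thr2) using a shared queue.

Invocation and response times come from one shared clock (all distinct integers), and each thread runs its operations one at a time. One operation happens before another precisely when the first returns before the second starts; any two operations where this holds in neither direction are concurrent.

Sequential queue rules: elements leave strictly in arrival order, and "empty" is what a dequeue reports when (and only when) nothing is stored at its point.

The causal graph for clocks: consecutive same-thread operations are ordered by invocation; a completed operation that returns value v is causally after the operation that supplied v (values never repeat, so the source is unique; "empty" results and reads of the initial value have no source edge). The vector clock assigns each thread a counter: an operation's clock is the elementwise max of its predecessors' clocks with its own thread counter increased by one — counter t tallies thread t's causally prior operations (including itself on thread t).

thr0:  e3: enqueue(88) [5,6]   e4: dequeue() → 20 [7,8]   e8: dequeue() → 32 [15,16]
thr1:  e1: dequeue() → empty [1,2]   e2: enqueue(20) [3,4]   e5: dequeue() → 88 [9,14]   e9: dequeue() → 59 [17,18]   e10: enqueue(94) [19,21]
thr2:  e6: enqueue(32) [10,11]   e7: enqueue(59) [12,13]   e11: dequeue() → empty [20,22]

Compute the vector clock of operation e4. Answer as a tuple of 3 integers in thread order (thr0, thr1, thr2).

(2, 2, 0)

e6 (invocation 10): nothing precedes it; thr2's component alone gives (0, 0, 1)
e1 (invocation 1): nothing precedes it; thr1's component alone gives (0, 1, 0)
e3 (invocation 5): nothing precedes it; thr0's component alone gives (1, 0, 0)
merge at e7 (invoked 12): VC(e6)=(0, 0, 1), own-thread bump on thr2 → (0, 0, 2)
merge at e2 (invoked 3): VC(e1)=(0, 1, 0), own-thread bump on thr1 → (0, 2, 0)
merge at e11 (invoked 20): VC(e7)=(0, 0, 2), own-thread bump on thr2 → (0, 0, 3)
merge at e5 (invoked 9): VC(e2)=(0, 2, 0), VC(e3)=(1, 0, 0), own-thread bump on thr1 → (1, 3, 0)
merge at e4 (invoked 7): VC(e2)=(0, 2, 0), VC(e3)=(1, 0, 0), own-thread bump on thr0 → (2, 2, 0)
merge at e8 (invoked 15): VC(e4)=(2, 2, 0), VC(e6)=(0, 0, 1), own-thread bump on thr0 → (3, 2, 1)
merge at e9 (invoked 17): VC(e5)=(1, 3, 0), VC(e7)=(0, 0, 2), own-thread bump on thr1 → (1, 4, 2)
merge at e10 (invoked 19): VC(e9)=(1, 4, 2), own-thread bump on thr1 → (1, 5, 2)
target: VC(e4) = (2, 2, 0)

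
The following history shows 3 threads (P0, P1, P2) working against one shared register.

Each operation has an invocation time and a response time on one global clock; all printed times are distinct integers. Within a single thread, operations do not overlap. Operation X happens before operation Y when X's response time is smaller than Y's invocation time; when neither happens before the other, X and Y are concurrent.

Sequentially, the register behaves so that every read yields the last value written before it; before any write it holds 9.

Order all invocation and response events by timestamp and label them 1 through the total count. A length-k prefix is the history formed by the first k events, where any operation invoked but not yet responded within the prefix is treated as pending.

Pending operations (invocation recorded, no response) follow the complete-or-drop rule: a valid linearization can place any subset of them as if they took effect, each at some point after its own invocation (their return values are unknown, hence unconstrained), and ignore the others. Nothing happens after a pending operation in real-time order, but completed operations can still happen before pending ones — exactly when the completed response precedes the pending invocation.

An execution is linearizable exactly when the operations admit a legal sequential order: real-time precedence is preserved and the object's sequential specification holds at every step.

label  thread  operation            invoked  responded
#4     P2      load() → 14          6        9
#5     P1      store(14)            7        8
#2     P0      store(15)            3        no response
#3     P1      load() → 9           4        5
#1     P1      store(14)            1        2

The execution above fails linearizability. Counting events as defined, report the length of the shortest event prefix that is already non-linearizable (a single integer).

events 1..4 are linearizable; a witness order is #1:
1. #1 store(14), leaving value 14
adding event 5 (#3 responds at 5) leaves no legal real-time order
no escape via the 1 pending operation (#2): every completion choice fails
one such order, #1, #3 (pending dropped), breaks at step 2 where #3 load() → 9 is illegal

5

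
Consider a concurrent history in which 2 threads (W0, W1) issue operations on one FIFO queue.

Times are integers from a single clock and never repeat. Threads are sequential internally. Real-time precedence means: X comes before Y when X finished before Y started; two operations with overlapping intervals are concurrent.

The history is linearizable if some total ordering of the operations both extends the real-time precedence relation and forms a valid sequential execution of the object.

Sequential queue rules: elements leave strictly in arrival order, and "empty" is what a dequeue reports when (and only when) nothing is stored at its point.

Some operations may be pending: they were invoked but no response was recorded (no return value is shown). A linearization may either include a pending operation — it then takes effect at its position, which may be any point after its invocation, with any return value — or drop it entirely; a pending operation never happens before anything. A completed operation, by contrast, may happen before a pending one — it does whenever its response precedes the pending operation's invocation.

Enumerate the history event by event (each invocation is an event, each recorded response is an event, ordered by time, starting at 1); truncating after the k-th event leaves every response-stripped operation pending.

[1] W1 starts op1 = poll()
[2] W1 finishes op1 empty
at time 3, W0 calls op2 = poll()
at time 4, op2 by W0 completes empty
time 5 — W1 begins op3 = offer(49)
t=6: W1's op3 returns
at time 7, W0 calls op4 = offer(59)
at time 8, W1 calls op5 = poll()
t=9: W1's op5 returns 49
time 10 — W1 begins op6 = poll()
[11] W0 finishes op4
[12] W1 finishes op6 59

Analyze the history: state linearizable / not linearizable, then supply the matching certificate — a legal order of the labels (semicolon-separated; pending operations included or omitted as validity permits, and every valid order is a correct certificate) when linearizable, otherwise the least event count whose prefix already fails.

step 1: op1 poll() → empty — queue <>
step 2: op2 poll() → empty — queue <>
step 3: op3 offer(49) — queue <49>
step 4: op4 offer(59) — queue <49,59>
step 5: op5 poll() → 49 — queue <59>
step 6: op6 poll() → 59 — queue <>

linearizable — witness: op1; op2; op3; op4; op5; op6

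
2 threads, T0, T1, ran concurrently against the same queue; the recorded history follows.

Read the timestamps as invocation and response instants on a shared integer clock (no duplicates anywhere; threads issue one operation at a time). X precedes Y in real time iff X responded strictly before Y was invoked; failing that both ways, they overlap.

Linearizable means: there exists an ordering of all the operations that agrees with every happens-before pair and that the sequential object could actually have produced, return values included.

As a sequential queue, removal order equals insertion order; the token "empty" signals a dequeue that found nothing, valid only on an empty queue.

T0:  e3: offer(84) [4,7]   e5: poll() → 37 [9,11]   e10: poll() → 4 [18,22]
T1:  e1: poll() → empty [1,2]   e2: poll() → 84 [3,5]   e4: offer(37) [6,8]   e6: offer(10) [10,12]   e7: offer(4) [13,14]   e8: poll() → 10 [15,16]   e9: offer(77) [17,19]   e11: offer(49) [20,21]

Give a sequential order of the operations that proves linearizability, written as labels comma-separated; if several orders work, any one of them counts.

1. e1 poll() → empty, leaving queue <>
2. e3 offer(84), leaving queue <84>
3. e2 poll() → 84, leaving queue <>
4. e4 offer(37), leaving queue <37>
5. e5 poll() → 37, leaving queue <>
6. e6 offer(10), leaving queue <10>
7. e7 offer(4), leaving queue <10,4>
8. e8 poll() → 10, leaving queue <4>
9. e9 offer(77), leaving queue <4,77>
10. e10 poll() → 4, leaving queue <77>
11. e11 offer(49), leaving queue <77,49>

e1, e3, e2, e4, e5, e6, e7, e8, e9, e10, e11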